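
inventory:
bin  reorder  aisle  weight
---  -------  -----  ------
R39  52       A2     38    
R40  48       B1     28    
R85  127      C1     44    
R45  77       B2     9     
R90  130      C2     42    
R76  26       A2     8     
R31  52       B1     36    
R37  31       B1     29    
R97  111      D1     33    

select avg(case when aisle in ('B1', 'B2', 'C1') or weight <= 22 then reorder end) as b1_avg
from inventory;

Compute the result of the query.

60.1666666667

bin=R39: ✗
bin=R40: ✓ → 48
bin=R85: ✓ → 127
bin=R45: ✓ → 77
bin=R90: ✗
bin=R76: ✓ → 26
bin=R31: ✓ → 52
bin=R37: ✓ → 31
bin=R97: ✗
b1_avg = (48 + 127 + 77 + 26 + 52 + 31) / 6 = 60.1666666667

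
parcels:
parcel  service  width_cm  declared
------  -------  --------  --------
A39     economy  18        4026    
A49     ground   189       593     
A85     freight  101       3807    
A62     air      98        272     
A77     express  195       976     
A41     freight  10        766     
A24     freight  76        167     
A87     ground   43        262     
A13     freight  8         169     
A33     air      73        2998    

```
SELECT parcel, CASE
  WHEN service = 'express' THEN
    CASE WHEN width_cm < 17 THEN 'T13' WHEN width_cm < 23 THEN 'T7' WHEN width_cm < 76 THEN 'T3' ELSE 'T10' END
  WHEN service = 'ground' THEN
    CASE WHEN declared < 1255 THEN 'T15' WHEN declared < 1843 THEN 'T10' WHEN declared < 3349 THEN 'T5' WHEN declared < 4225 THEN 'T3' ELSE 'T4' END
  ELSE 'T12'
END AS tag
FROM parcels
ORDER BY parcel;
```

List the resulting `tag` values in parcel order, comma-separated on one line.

parcel=A13: service='freight' → outer ELSE → T12
parcel=A24: service='freight' → outer ELSE → T12
parcel=A33: service='air' → outer ELSE → T12
parcel=A39: service='economy' → outer ELSE → T12
parcel=A41: service='freight' → outer ELSE → T12
parcel=A49: service='ground' → inner[declared < 1255] → T15
parcel=A62: service='air' → outer ELSE → T12
parcel=A77: service='express' → inner[ELSE] → T10
parcel=A85: service='freight' → outer ELSE → T12
parcel=A87: service='ground' → inner[declared < 1255] → T15

T12, T12, T12, T12, T12, T15, T12, T10, T12, T15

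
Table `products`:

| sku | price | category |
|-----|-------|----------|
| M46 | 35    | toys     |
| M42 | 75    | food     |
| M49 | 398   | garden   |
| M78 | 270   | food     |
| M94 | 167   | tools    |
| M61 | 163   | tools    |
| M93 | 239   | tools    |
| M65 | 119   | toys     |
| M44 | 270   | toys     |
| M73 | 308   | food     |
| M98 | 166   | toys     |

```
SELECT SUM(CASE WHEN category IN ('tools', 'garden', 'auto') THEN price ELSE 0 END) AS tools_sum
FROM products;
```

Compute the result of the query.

967

sku=M46: ✗
sku=M42: ✗
sku=M49: ✓ → 398
sku=M78: ✗
sku=M94: ✓ → 167
sku=M61: ✓ → 163
sku=M93: ✓ → 239
sku=M65: ✗
sku=M44: ✗
sku=M73: ✗
sku=M98: ✗
tools_sum = 398 + 167 + 163 + 239 = 967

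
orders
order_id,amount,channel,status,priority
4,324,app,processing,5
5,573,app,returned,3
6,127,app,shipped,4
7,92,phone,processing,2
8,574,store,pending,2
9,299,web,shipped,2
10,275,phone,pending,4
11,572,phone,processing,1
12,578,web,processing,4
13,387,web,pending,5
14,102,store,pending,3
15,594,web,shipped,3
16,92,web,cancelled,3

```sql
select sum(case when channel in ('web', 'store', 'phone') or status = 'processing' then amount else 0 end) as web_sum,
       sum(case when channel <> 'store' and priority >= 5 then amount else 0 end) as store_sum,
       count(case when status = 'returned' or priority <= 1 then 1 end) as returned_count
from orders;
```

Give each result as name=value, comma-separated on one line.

[web_sum: channel in ('web', 'store', 'phone') or status = 'processing']
order_id=4: ✓ → 324
order_id=5: ✗
order_id=6: ✗
order_id=7: ✓ → 92
order_id=8: ✓ → 574
order_id=9: ✓ → 299
order_id=10: ✓ → 275
order_id=11: ✓ → 572
order_id=12: ✓ → 578
order_id=13: ✓ → 387
order_id=14: ✓ → 102
order_id=15: ✓ → 594
order_id=16: ✓ → 92
web_sum = 324 + 92 + 574 + 299 + 275 + 572 + 578 + 387 + 102 + 594 + 92 = 3889
—
[store_sum: channel <> 'store' and priority >= 5]
order_id=4: ✓ → 324
order_id=5: ✗
order_id=6: ✗
order_id=7: ✗
order_id=8: ✗
order_id=9: ✗
order_id=10: ✗
order_id=11: ✗
order_id=12: ✗
order_id=13: ✓ → 387
order_id=14: ✗
order_id=15: ✗
order_id=16: ✗
store_sum = 324 + 387 = 711
—
[returned_count: status = 'returned' or priority <= 1]
order_id=4: ✗
order_id=5: ✓ → 1
order_id=6: ✗
order_id=7: ✗
order_id=8: ✗
order_id=9: ✗
order_id=10: ✗
order_id=11: ✓ → 1
order_id=12: ✗
order_id=13: ✗
order_id=14: ✗
order_id=15: ✗
order_id=16: ✗
returned_count = COUNT(1, 1) = 2

web_sum=3889, store_sum=711, returned_count=2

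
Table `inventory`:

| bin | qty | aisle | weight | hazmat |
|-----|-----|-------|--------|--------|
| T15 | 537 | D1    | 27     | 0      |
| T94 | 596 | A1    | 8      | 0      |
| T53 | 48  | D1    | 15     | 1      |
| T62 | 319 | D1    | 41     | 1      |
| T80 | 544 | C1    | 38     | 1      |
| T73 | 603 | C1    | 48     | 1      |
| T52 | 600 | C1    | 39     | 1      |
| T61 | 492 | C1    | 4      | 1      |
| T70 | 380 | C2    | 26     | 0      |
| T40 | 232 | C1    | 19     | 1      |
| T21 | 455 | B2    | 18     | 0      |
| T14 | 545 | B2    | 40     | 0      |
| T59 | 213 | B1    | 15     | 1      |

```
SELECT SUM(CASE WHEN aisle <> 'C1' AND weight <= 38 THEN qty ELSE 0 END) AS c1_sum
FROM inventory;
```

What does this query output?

bin=T15: ✓ → 537
bin=T94: ✓ → 596
bin=T53: ✓ → 48
bin=T62: ✗
bin=T80: ✗
bin=T73: ✗
bin=T52: ✗
bin=T61: ✗
bin=T70: ✓ → 380
bin=T40: ✗
bin=T21: ✓ → 455
bin=T14: ✗
bin=T59: ✓ → 213
c1_sum = 537 + 596 + 48 + 380 + 455 + 213 = 2229

2229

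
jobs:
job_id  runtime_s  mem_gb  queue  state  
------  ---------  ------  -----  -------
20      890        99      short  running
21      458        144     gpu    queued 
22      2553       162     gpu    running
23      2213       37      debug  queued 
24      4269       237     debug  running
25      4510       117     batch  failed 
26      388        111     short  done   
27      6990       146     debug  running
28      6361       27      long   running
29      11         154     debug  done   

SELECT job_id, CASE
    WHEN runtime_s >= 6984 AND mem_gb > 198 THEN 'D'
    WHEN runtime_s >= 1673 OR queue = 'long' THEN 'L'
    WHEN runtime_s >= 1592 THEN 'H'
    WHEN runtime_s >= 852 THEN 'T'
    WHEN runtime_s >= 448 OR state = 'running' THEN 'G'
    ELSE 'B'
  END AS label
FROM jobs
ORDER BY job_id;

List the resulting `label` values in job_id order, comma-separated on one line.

T, G, L, L, L, L, B, L, L, B

job_id=20: runtime_s >= 852 → T
job_id=21: runtime_s >= 448 OR state = 'running' → G
job_id=22: runtime_s >= 1673 OR queue = 'long' → L
job_id=23: runtime_s >= 1673 OR queue = 'long' → L
job_id=24: runtime_s >= 1673 OR queue = 'long' → L
job_id=25: runtime_s >= 1673 OR queue = 'long' → L
job_id=26: ELSE → B
job_id=27: runtime_s >= 1673 OR queue = 'long' → L
job_id=28: runtime_s >= 1673 OR queue = 'long' → L
job_id=29: ELSE → B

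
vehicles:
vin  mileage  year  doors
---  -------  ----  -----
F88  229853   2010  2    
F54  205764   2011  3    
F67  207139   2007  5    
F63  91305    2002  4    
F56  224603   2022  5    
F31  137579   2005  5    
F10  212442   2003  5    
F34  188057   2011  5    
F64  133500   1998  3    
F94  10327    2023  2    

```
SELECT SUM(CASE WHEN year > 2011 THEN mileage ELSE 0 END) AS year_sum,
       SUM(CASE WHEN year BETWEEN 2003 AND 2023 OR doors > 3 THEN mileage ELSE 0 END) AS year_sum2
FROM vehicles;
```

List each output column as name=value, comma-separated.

[year_sum: year > 2011]
vin=F88: ✗
vin=F54: ✗
vin=F67: ✗
vin=F63: ✗
vin=F56: ✓ → 224603
vin=F31: ✗
vin=F10: ✗
vin=F34: ✗
vin=F64: ✗
vin=F94: ✓ → 10327
year_sum = 224603 + 10327 = 234930
—
[year_sum2: year BETWEEN 2003 AND 2023 OR doors > 3]
vin=F88: ✓ → 229853
vin=F54: ✓ → 205764
vin=F67: ✓ → 207139
vin=F63: ✓ → 91305
vin=F56: ✓ → 224603
vin=F31: ✓ → 137579
vin=F10: ✓ → 212442
vin=F34: ✓ → 188057
vin=F64: ✗
vin=F94: ✓ → 10327
year_sum2 = 229853 + 205764 + 207139 + 91305 + 224603 + 137579 + 212442 + 188057 + 10327 = 1507069

year_sum=234930, year_sum2=1507069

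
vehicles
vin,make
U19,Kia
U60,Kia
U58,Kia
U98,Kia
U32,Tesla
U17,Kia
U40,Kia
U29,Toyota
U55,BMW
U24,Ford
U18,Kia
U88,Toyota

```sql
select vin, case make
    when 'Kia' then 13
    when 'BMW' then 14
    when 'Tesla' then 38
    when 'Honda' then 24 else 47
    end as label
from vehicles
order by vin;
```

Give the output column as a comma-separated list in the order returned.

13, 13, 13, 47, 47, 38, 13, 14, 13, 13, 47, 13

vin=U17: make='Kia' → 13
vin=U18: make='Kia' → 13
vin=U19: make='Kia' → 13
vin=U24: ELSE → 47
vin=U29: ELSE → 47
vin=U32: make='Tesla' → 38
vin=U40: make='Kia' → 13
vin=U55: make='BMW' → 14
vin=U58: make='Kia' → 13
vin=U60: make='Kia' → 13
vin=U88: ELSE → 47
vin=U98: make='Kia' → 13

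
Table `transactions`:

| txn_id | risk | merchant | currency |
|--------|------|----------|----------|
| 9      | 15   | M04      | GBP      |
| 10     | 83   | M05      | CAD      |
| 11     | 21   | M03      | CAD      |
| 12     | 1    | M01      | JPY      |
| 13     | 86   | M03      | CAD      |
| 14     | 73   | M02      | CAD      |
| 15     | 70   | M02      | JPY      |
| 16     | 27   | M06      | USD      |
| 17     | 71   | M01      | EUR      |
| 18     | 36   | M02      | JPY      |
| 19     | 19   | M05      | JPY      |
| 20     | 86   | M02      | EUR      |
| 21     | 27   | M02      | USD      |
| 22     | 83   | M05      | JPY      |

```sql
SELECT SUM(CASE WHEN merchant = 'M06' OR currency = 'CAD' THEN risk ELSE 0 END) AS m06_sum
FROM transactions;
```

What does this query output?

txn_id=9: ✗
txn_id=10: ✓ → 83
txn_id=11: ✓ → 21
txn_id=12: ✗
txn_id=13: ✓ → 86
txn_id=14: ✓ → 73
txn_id=15: ✗
txn_id=16: ✓ → 27
txn_id=17: ✗
txn_id=18: ✗
txn_id=19: ✗
txn_id=20: ✗
txn_id=21: ✗
txn_id=22: ✗
m06_sum = 83 + 21 + 86 + 73 + 27 = 290

290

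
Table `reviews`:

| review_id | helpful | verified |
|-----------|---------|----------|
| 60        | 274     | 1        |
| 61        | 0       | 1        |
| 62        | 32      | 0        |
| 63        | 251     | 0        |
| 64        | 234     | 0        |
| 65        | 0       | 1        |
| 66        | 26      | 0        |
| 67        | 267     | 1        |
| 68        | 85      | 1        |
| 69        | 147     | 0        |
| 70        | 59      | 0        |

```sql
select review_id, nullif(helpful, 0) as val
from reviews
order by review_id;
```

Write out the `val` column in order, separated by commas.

274, NULL, 32, 251, 234, NULL, 26, 267, 85, 147, 59

review_id=60: helpful=274 vs 0: differ → 274
review_id=61: helpful=0 vs 0: equal → NULL
review_id=62: helpful=32 vs 0: differ → 32
review_id=63: helpful=251 vs 0: differ → 251
review_id=64: helpful=234 vs 0: differ → 234
review_id=65: helpful=0 vs 0: equal → NULL
review_id=66: helpful=26 vs 0: differ → 26
review_id=67: helpful=267 vs 0: differ → 267
review_id=68: helpful=85 vs 0: differ → 85
review_id=69: helpful=147 vs 0: differ → 147
review_id=70: helpful=59 vs 0: differ → 59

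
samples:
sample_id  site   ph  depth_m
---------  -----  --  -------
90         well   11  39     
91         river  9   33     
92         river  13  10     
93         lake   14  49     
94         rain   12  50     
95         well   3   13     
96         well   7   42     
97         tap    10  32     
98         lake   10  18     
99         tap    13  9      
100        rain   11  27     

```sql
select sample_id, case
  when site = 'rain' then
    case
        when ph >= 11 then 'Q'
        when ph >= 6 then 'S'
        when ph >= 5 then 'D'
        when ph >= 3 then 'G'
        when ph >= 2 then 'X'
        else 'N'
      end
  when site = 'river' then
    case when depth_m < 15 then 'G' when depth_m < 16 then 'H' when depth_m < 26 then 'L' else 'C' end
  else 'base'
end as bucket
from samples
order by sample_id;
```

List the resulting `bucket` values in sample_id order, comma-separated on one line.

sample_id=90: site='well' → outer ELSE → base
sample_id=91: site='river' → inner[ELSE] → C
sample_id=92: site='river' → inner[depth_m < 15] → G
sample_id=93: site='lake' → outer ELSE → base
sample_id=94: site='rain' → inner[ph >= 11] → Q
sample_id=95: site='well' → outer ELSE → base
sample_id=96: site='well' → outer ELSE → base
sample_id=97: site='tap' → outer ELSE → base
sample_id=98: site='lake' → outer ELSE → base
sample_id=99: site='tap' → outer ELSE → base
sample_id=100: site='rain' → inner[ph >= 11] → Q

base, C, G, base, Q, base, base, base, base, base, Q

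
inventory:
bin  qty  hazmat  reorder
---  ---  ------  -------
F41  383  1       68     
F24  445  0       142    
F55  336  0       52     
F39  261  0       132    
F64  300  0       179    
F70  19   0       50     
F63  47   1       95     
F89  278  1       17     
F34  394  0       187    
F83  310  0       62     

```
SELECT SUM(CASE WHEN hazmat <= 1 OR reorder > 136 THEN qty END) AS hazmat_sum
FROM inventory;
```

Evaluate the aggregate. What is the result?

2773

bin=F41: ✓ → 383
bin=F24: ✓ → 445
bin=F55: ✓ → 336
bin=F39: ✓ → 261
bin=F64: ✓ → 300
bin=F70: ✓ → 19
bin=F63: ✓ → 47
bin=F89: ✓ → 278
bin=F34: ✓ → 394
bin=F83: ✓ → 310
hazmat_sum = 383 + 445 + 336 + 261 + 300 + 19 + 47 + 278 + 394 + 310 = 2773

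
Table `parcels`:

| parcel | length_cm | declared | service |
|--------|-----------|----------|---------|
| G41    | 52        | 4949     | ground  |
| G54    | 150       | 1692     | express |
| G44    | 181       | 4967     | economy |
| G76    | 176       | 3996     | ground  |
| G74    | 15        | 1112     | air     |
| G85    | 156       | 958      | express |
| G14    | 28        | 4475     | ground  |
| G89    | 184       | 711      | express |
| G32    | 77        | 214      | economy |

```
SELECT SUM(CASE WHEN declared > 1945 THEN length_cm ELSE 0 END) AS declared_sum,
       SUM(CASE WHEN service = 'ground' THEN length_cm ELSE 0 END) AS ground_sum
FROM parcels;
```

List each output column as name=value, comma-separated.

declared_sum=437, ground_sum=256

[declared_sum: declared > 1945]
parcel=G41: ✓ → 52
parcel=G54: ✗
parcel=G44: ✓ → 181
parcel=G76: ✓ → 176
parcel=G74: ✗
parcel=G85: ✗
parcel=G14: ✓ → 28
parcel=G89: ✗
parcel=G32: ✗
declared_sum = 52 + 181 + 176 + 28 = 437
—
[ground_sum: service = 'ground']
parcel=G41: ✓ → 52
parcel=G54: ✗
parcel=G44: ✗
parcel=G76: ✓ → 176
parcel=G74: ✗
parcel=G85: ✗
parcel=G14: ✓ → 28
parcel=G89: ✗
parcel=G32: ✗
ground_sum = 52 + 176 + 28 = 256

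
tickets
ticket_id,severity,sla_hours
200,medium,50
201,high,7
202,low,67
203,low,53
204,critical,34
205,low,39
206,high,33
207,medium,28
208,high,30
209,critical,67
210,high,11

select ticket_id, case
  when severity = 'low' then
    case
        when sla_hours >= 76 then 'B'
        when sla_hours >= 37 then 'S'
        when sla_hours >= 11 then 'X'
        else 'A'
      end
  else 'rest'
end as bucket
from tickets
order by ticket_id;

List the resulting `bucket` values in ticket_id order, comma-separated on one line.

rest, rest, S, S, rest, S, rest, rest, rest, rest, rest

ticket_id=200: severity='medium' → outer ELSE → rest
ticket_id=201: severity='high' → outer ELSE → rest
ticket_id=202: severity='low' → inner[sla_hours >= 37] → S
ticket_id=203: severity='low' → inner[sla_hours >= 37] → S
ticket_id=204: severity='critical' → outer ELSE → rest
ticket_id=205: severity='low' → inner[sla_hours >= 37] → S
ticket_id=206: severity='high' → outer ELSE → rest
ticket_id=207: severity='medium' → outer ELSE → rest
ticket_id=208: severity='high' → outer ELSE → rest
ticket_id=209: severity='critical' → outer ELSE → rest
ticket_id=210: severity='high' → outer ELSE → rest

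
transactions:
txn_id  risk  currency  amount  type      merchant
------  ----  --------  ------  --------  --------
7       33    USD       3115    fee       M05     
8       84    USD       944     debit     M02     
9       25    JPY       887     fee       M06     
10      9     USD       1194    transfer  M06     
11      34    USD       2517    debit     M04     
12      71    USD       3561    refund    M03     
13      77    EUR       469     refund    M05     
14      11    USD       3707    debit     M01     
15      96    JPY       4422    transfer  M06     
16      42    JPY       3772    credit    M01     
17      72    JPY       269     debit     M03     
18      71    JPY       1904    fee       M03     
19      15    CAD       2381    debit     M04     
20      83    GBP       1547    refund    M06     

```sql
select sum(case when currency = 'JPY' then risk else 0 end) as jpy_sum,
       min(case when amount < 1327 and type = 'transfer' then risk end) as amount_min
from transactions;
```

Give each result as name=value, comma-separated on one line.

[jpy_sum: currency = 'JPY']
txn_id=7: ✗
txn_id=8: ✗
txn_id=9: ✓ → 25
txn_id=10: ✗
txn_id=11: ✗
txn_id=12: ✗
txn_id=13: ✗
txn_id=14: ✗
txn_id=15: ✓ → 96
txn_id=16: ✓ → 42
txn_id=17: ✓ → 72
txn_id=18: ✓ → 71
txn_id=19: ✗
txn_id=20: ✗
jpy_sum = 25 + 96 + 42 + 72 + 71 = 306
—
[amount_min: amount < 1327 and type = 'transfer']
txn_id=7: ✗
txn_id=8: ✗
txn_id=9: ✗
txn_id=10: ✓ → 9
txn_id=11: ✗
txn_id=12: ✗
txn_id=13: ✗
txn_id=14: ✗
txn_id=15: ✗
txn_id=16: ✗
txn_id=17: ✗
txn_id=18: ✗
txn_id=19: ✗
txn_id=20: ✗
amount_min = MIN(9) = 9

jpy_sum=306, amount_min=9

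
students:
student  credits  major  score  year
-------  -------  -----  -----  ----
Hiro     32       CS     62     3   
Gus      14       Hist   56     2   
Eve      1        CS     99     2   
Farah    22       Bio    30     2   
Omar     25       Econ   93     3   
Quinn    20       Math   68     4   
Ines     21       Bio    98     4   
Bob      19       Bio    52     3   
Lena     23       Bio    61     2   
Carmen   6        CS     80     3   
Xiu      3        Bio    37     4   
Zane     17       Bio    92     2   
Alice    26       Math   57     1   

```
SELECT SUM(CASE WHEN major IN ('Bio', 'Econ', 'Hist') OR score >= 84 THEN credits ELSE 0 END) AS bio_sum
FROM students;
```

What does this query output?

student=Hiro: ✗
student=Gus: ✓ → 14
student=Eve: ✓ → 1
student=Farah: ✓ → 22
student=Omar: ✓ → 25
student=Quinn: ✗
student=Ines: ✓ → 21
student=Bob: ✓ → 19
student=Lena: ✓ → 23
student=Carmen: ✗
student=Xiu: ✓ → 3
student=Zane: ✓ → 17
student=Alice: ✗
bio_sum = 14 + 1 + 22 + 25 + 21 + 19 + 23 + 3 + 17 = 145

145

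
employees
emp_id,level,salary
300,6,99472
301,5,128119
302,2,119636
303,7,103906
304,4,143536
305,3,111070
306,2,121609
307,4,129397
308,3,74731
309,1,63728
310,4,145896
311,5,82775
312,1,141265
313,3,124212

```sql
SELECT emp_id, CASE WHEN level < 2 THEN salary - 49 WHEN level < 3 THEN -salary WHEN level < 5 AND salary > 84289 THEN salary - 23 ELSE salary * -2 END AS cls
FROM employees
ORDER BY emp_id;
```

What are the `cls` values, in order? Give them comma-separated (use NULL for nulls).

emp_id=300: ELSE → -198944
emp_id=301: ELSE → -256238
emp_id=302: level < 3 → -119636
emp_id=303: ELSE → -207812
emp_id=304: level < 5 AND salary > 84289 → 143513
emp_id=305: level < 5 AND salary > 84289 → 111047
emp_id=306: level < 3 → -121609
emp_id=307: level < 5 AND salary > 84289 → 129374
emp_id=308: ELSE → -149462
emp_id=309: level < 2 → 63679
emp_id=310: level < 5 AND salary > 84289 → 145873
emp_id=311: ELSE → -165550
emp_id=312: level < 2 → 141216
emp_id=313: level < 5 AND salary > 84289 → 124189

-198944, -256238, -119636, -207812, 143513, 111047, -121609, 129374, -149462, 63679, 145873, -165550, 141216, 124189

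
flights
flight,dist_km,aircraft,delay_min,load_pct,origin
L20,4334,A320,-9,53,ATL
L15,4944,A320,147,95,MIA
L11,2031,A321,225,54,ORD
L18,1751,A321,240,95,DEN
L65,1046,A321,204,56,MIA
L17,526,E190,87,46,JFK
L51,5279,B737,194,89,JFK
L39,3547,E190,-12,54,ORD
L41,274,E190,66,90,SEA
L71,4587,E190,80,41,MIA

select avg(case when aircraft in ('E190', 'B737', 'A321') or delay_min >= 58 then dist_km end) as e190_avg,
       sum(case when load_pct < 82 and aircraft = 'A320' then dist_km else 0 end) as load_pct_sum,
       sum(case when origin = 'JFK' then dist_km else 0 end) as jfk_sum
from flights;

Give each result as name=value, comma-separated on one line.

e190_avg=2665, load_pct_sum=4334, jfk_sum=5805

[e190_avg: aircraft in ('E190', 'B737', 'A321') or delay_min >= 58]
flight=L20: ✗
flight=L15: ✓ → 4944
flight=L11: ✓ → 2031
flight=L18: ✓ → 1751
flight=L65: ✓ → 1046
flight=L17: ✓ → 526
flight=L51: ✓ → 5279
flight=L39: ✓ → 3547
flight=L41: ✓ → 274
flight=L71: ✓ → 4587
e190_avg = (4944 + 2031 + 1751 + 1046 + 526 + 5279 + 3547 + 274 + 4587) / 9 = 2665
—
[load_pct_sum: load_pct < 82 and aircraft = 'A320']
flight=L20: ✓ → 4334
flight=L15: ✗
flight=L11: ✗
flight=L18: ✗
flight=L65: ✗
flight=L17: ✗
flight=L51: ✗
flight=L39: ✗
flight=L41: ✗
flight=L71: ✗
load_pct_sum = 4334
—
[jfk_sum: origin = 'JFK']
flight=L20: ✗
flight=L15: ✗
flight=L11: ✗
flight=L18: ✗
flight=L65: ✗
flight=L17: ✓ → 526
flight=L51: ✓ → 5279
flight=L39: ✗
flight=L41: ✗
flight=L71: ✗
jfk_sum = 526 + 5279 = 5805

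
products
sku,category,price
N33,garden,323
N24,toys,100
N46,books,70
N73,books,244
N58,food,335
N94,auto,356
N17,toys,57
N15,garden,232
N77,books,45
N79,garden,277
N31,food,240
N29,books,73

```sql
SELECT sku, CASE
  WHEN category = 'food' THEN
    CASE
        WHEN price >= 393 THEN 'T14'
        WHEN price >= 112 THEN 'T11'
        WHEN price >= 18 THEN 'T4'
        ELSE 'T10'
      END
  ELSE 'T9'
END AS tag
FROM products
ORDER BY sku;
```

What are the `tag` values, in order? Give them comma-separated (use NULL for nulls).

sku=N15: category='garden' → outer ELSE → T9
sku=N17: category='toys' → outer ELSE → T9
sku=N24: category='toys' → outer ELSE → T9
sku=N29: category='books' → outer ELSE → T9
sku=N31: category='food' → inner[price >= 112] → T11
sku=N33: category='garden' → outer ELSE → T9
sku=N46: category='books' → outer ELSE → T9
sku=N58: category='food' → inner[price >= 112] → T11
sku=N73: category='books' → outer ELSE → T9
sku=N77: category='books' → outer ELSE → T9
sku=N79: category='garden' → outer ELSE → T9
sku=N94: category='auto' → outer ELSE → T9

T9, T9, T9, T9, T11, T9, T9, T11, T9, T9, T9, T9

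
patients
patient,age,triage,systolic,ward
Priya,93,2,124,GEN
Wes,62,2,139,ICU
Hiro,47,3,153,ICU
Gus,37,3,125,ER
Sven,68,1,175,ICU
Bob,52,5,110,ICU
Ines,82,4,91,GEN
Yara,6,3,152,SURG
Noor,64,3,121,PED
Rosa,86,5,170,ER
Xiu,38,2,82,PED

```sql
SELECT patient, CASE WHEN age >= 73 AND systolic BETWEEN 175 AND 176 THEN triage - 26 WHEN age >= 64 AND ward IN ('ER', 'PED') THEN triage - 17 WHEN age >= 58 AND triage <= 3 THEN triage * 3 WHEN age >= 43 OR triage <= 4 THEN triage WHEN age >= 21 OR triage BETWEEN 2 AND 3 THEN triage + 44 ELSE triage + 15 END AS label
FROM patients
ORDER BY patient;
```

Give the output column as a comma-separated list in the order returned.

patient=Bob: age >= 43 OR triage <= 4 → 5
patient=Gus: age >= 43 OR triage <= 4 → 3
patient=Hiro: age >= 43 OR triage <= 4 → 3
patient=Ines: age >= 43 OR triage <= 4 → 4
patient=Noor: age >= 64 AND ward IN ('ER', 'PED') → -14
patient=Priya: age >= 58 AND triage <= 3 → 6
patient=Rosa: age >= 64 AND ward IN ('ER', 'PED') → -12
patient=Sven: age >= 58 AND triage <= 3 → 3
patient=Wes: age >= 58 AND triage <= 3 → 6
patient=Xiu: age >= 43 OR triage <= 4 → 2
patient=Yara: age >= 43 OR triage <= 4 → 3

5, 3, 3, 4, -14, 6, -12, 3, 6, 2, 3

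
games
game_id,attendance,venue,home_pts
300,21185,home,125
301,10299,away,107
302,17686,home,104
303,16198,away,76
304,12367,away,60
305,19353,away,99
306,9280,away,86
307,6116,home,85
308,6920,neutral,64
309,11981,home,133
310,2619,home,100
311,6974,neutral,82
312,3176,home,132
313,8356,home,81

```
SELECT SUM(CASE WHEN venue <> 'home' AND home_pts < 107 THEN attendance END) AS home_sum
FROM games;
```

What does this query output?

71092

game_id=300: ✗
game_id=301: ✗
game_id=302: ✗
game_id=303: ✓ → 16198
game_id=304: ✓ → 12367
game_id=305: ✓ → 19353
game_id=306: ✓ → 9280
game_id=307: ✗
game_id=308: ✓ → 6920
game_id=309: ✗
game_id=310: ✗
game_id=311: ✓ → 6974
game_id=312: ✗
game_id=313: ✗
home_sum = 16198 + 12367 + 19353 + 9280 + 6920 + 6974 = 71092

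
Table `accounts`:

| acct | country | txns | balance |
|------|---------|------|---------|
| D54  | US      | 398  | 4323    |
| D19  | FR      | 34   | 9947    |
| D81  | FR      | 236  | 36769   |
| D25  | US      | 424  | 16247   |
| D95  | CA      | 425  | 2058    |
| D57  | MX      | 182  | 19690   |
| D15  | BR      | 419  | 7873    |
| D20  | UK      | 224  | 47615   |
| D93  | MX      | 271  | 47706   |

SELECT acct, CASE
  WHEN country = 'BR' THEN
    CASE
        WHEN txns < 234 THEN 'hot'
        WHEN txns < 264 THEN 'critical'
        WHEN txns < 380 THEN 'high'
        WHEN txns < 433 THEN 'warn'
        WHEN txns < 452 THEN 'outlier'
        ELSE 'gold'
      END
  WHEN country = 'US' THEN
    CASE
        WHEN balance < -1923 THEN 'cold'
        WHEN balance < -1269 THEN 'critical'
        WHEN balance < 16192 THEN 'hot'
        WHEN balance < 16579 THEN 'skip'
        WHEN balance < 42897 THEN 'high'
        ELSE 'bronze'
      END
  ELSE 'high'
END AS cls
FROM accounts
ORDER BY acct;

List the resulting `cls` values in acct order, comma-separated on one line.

acct=D15: country='BR' → inner[txns < 433] → warn
acct=D19: country='FR' → outer ELSE → high
acct=D20: country='UK' → outer ELSE → high
acct=D25: country='US' → inner[balance < 16579] → skip
acct=D54: country='US' → inner[balance < 16192] → hot
acct=D57: country='MX' → outer ELSE → high
acct=D81: country='FR' → outer ELSE → high
acct=D93: country='MX' → outer ELSE → high
acct=D95: country='CA' → outer ELSE → high

warn, high, high, skip, hot, high, high, high, high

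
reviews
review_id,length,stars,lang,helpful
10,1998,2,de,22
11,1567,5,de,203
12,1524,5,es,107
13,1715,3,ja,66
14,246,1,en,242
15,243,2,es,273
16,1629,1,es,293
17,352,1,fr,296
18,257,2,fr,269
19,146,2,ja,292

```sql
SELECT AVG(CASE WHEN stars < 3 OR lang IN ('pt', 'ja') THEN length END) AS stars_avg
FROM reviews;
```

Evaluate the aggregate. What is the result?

823.25

review_id=10: ✓ → 1998
review_id=11: ✗
review_id=12: ✗
review_id=13: ✓ → 1715
review_id=14: ✓ → 246
review_id=15: ✓ → 243
review_id=16: ✓ → 1629
review_id=17: ✓ → 352
review_id=18: ✓ → 257
review_id=19: ✓ → 146
stars_avg = (1998 + 1715 + 246 + 243 + 1629 + 352 + 257 + 146) / 8 = 823.25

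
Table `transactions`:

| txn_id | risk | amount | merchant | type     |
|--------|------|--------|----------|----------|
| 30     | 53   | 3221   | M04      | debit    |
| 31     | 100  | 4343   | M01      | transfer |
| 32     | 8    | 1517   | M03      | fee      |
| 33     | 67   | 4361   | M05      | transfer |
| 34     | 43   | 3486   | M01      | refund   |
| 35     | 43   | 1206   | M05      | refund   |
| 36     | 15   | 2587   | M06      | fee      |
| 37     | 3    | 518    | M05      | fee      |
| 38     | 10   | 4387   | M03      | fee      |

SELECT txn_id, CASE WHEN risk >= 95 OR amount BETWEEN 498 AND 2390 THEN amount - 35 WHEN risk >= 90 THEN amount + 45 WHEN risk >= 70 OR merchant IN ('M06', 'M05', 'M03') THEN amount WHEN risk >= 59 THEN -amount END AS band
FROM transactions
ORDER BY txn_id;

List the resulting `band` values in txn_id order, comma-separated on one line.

NULL, 4308, 1482, 4361, NULL, 1171, 2587, 483, 4387

txn_id=30: (no match → NULL) → NULL
txn_id=31: risk >= 95 OR amount BETWEEN 498 AND 2390 → 4308
txn_id=32: risk >= 95 OR amount BETWEEN 498 AND 2390 → 1482
txn_id=33: risk >= 70 OR merchant IN ('M06', 'M05', 'M03') → 4361
txn_id=34: (no match → NULL) → NULL
txn_id=35: risk >= 95 OR amount BETWEEN 498 AND 2390 → 1171
txn_id=36: risk >= 70 OR merchant IN ('M06', 'M05', 'M03') → 2587
txn_id=37: risk >= 95 OR amount BETWEEN 498 AND 2390 → 483
txn_id=38: risk >= 70 OR merchant IN ('M06', 'M05', 'M03') → 4387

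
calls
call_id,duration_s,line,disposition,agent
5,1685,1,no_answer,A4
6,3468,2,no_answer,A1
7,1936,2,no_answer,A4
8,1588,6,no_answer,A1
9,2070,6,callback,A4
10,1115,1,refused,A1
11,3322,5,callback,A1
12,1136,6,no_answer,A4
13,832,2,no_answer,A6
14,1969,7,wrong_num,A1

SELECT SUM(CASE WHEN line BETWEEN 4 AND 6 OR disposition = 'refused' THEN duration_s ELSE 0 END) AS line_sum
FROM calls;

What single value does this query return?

call_id=5: ✗
call_id=6: ✗
call_id=7: ✗
call_id=8: ✓ → 1588
call_id=9: ✓ → 2070
call_id=10: ✓ → 1115
call_id=11: ✓ → 3322
call_id=12: ✓ → 1136
call_id=13: ✗
call_id=14: ✗
line_sum = 1588 + 2070 + 1115 + 3322 + 1136 = 9231

9231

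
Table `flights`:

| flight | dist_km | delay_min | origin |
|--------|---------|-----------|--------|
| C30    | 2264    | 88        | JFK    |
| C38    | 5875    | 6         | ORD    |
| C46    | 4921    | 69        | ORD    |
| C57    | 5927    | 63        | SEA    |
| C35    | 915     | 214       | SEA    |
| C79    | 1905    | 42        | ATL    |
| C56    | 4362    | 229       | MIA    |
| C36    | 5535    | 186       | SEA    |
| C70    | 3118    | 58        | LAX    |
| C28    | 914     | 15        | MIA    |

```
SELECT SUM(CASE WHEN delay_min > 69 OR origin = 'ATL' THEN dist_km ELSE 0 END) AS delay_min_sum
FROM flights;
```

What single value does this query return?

14981

flight=C30: ✓ → 2264
flight=C38: ✗
flight=C46: ✗
flight=C57: ✗
flight=C35: ✓ → 915
flight=C79: ✓ → 1905
flight=C56: ✓ → 4362
flight=C36: ✓ → 5535
flight=C70: ✗
flight=C28: ✗
delay_min_sum = 2264 + 915 + 1905 + 4362 + 5535 = 14981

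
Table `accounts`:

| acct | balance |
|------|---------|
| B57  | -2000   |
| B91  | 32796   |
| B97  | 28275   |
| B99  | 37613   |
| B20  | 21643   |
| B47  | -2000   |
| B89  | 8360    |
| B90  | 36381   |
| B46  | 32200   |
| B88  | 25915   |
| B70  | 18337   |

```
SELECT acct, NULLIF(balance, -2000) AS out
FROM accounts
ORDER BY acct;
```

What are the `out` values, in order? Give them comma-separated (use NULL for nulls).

acct=B20: balance=21643 vs -2000: differ → 21643
acct=B46: balance=32200 vs -2000: differ → 32200
acct=B47: balance=-2000 vs -2000: equal → NULL
acct=B57: balance=-2000 vs -2000: equal → NULL
acct=B70: balance=18337 vs -2000: differ → 18337
acct=B88: balance=25915 vs -2000: differ → 25915
acct=B89: balance=8360 vs -2000: differ → 8360
acct=B90: balance=36381 vs -2000: differ → 36381
acct=B91: balance=32796 vs -2000: differ → 32796
acct=B97: balance=28275 vs -2000: differ → 28275
acct=B99: balance=37613 vs -2000: differ → 37613

21643, 32200, NULL, NULL, 18337, 25915, 8360, 36381, 32796, 28275, 37613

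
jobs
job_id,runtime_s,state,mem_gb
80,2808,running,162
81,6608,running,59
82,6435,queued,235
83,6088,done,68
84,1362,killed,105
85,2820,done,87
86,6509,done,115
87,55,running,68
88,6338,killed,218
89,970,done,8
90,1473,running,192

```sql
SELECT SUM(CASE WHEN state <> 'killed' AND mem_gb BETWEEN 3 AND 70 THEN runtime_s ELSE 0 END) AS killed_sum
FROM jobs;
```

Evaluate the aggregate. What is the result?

job_id=80: ✗
job_id=81: ✓ → 6608
job_id=82: ✗
job_id=83: ✓ → 6088
job_id=84: ✗
job_id=85: ✗
job_id=86: ✗
job_id=87: ✓ → 55
job_id=88: ✗
job_id=89: ✓ → 970
job_id=90: ✗
killed_sum = 6608 + 6088 + 55 + 970 = 13721

13721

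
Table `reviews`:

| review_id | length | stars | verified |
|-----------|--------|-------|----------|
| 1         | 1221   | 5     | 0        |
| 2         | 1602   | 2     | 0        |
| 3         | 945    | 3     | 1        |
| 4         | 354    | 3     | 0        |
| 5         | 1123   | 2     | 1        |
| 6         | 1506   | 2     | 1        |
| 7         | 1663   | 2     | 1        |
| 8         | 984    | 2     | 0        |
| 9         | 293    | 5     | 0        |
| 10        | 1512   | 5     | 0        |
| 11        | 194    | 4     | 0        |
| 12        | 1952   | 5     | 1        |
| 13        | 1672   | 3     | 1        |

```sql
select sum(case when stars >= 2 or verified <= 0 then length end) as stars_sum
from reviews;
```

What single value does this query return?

15021

review_id=1: ✓ → 1221
review_id=2: ✓ → 1602
review_id=3: ✓ → 945
review_id=4: ✓ → 354
review_id=5: ✓ → 1123
review_id=6: ✓ → 1506
review_id=7: ✓ → 1663
review_id=8: ✓ → 984
review_id=9: ✓ → 293
review_id=10: ✓ → 1512
review_id=11: ✓ → 194
review_id=12: ✓ → 1952
review_id=13: ✓ → 1672
stars_sum = 1221 + 1602 + 945 + 354 + 1123 + 1506 + 1663 + 984 + 293 + 1512 + 194 + 1952 + 1672 = 15021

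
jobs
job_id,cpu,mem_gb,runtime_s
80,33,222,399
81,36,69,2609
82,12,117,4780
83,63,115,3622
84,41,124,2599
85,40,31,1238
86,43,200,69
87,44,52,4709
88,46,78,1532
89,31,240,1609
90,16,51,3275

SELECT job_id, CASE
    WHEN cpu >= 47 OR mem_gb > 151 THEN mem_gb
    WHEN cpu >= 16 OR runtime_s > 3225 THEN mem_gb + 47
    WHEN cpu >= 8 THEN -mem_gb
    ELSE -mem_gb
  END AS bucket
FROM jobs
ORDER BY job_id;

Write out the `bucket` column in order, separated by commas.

job_id=80: cpu >= 47 OR mem_gb > 151 → 222
job_id=81: cpu >= 16 OR runtime_s > 3225 → 116
job_id=82: cpu >= 16 OR runtime_s > 3225 → 164
job_id=83: cpu >= 47 OR mem_gb > 151 → 115
job_id=84: cpu >= 16 OR runtime_s > 3225 → 171
job_id=85: cpu >= 16 OR runtime_s > 3225 → 78
job_id=86: cpu >= 47 OR mem_gb > 151 → 200
job_id=87: cpu >= 16 OR runtime_s > 3225 → 99
job_id=88: cpu >= 16 OR runtime_s > 3225 → 125
job_id=89: cpu >= 47 OR mem_gb > 151 → 240
job_id=90: cpu >= 16 OR runtime_s > 3225 → 98

222, 116, 164, 115, 171, 78, 200, 99, 125, 240, 98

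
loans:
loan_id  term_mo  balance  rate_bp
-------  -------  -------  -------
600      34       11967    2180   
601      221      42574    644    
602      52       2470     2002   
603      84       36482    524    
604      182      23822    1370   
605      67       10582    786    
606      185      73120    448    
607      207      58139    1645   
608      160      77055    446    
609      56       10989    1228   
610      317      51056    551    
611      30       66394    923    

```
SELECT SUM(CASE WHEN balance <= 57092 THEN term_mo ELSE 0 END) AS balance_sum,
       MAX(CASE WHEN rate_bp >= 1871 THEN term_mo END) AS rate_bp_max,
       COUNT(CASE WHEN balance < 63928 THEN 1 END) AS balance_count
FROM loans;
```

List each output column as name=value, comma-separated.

[balance_sum: balance <= 57092]
loan_id=600: ✓ → 34
loan_id=601: ✓ → 221
loan_id=602: ✓ → 52
loan_id=603: ✓ → 84
loan_id=604: ✓ → 182
loan_id=605: ✓ → 67
loan_id=606: ✗
loan_id=607: ✗
loan_id=608: ✗
loan_id=609: ✓ → 56
loan_id=610: ✓ → 317
loan_id=611: ✗
balance_sum = 34 + 221 + 52 + 84 + 182 + 67 + 56 + 317 = 1013
—
[rate_bp_max: rate_bp >= 1871]
loan_id=600: ✓ → 34
loan_id=601: ✗
loan_id=602: ✓ → 52
loan_id=603: ✗
loan_id=604: ✗
loan_id=605: ✗
loan_id=606: ✗
loan_id=607: ✗
loan_id=608: ✗
loan_id=609: ✗
loan_id=610: ✗
loan_id=611: ✗
rate_bp_max = MAX(34, 52) = 52
—
[balance_count: balance < 63928]
loan_id=600: ✓ → 1
loan_id=601: ✓ → 1
loan_id=602: ✓ → 1
loan_id=603: ✓ → 1
loan_id=604: ✓ → 1
loan_id=605: ✓ → 1
loan_id=606: ✗
loan_id=607: ✓ → 1
loan_id=608: ✗
loan_id=609: ✓ → 1
loan_id=610: ✓ → 1
loan_id=611: ✗
balance_count = COUNT(1, 1, 1, 1, 1, 1, 1, 1, 1) = 9

balance_sum=1013, rate_bp_max=52, balance_count=9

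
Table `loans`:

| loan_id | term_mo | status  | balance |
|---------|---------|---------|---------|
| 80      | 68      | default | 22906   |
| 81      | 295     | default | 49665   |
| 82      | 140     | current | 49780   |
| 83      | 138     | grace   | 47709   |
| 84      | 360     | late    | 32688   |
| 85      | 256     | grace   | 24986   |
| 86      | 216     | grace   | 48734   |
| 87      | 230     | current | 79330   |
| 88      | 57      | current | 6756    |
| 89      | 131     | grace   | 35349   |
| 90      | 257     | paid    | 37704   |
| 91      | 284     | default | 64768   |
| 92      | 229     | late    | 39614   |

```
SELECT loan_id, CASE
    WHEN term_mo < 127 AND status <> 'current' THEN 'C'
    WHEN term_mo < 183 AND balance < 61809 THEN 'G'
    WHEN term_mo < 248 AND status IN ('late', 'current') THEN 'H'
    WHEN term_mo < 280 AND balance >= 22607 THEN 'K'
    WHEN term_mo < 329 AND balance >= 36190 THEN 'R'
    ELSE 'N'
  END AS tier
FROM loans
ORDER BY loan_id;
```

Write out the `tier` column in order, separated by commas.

loan_id=80: term_mo < 127 AND status <> 'current' → C
loan_id=81: term_mo < 329 AND balance >= 36190 → R
loan_id=82: term_mo < 183 AND balance < 61809 → G
loan_id=83: term_mo < 183 AND balance < 61809 → G
loan_id=84: ELSE → N
loan_id=85: term_mo < 280 AND balance >= 22607 → K
loan_id=86: term_mo < 280 AND balance >= 22607 → K
loan_id=87: term_mo < 248 AND status IN ('late', 'current') → H
loan_id=88: term_mo < 183 AND balance < 61809 → G
loan_id=89: term_mo < 183 AND balance < 61809 → G
loan_id=90: term_mo < 280 AND balance >= 22607 → K
loan_id=91: term_mo < 329 AND balance >= 36190 → R
loan_id=92: term_mo < 248 AND status IN ('late', 'current') → H

C, R, G, G, N, K, K, H, G, G, K, R, H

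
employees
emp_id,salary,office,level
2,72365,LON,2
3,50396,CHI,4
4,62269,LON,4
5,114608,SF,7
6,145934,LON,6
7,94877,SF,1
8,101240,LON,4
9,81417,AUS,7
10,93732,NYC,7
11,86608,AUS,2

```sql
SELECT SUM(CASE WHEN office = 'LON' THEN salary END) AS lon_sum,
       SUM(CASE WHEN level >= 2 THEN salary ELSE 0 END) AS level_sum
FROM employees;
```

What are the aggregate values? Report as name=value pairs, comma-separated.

lon_sum=381808, level_sum=808569

[lon_sum: office = 'LON']
emp_id=2: ✓ → 72365
emp_id=3: ✗
emp_id=4: ✓ → 62269
emp_id=5: ✗
emp_id=6: ✓ → 145934
emp_id=7: ✗
emp_id=8: ✓ → 101240
emp_id=9: ✗
emp_id=10: ✗
emp_id=11: ✗
lon_sum = 72365 + 62269 + 145934 + 101240 = 381808
—
[level_sum: level >= 2]
emp_id=2: ✓ → 72365
emp_id=3: ✓ → 50396
emp_id=4: ✓ → 62269
emp_id=5: ✓ → 114608
emp_id=6: ✓ → 145934
emp_id=7: ✗
emp_id=8: ✓ → 101240
emp_id=9: ✓ → 81417
emp_id=10: ✓ → 93732
emp_id=11: ✓ → 86608
level_sum = 72365 + 50396 + 62269 + 114608 + 145934 + 101240 + 81417 + 93732 + 86608 = 808569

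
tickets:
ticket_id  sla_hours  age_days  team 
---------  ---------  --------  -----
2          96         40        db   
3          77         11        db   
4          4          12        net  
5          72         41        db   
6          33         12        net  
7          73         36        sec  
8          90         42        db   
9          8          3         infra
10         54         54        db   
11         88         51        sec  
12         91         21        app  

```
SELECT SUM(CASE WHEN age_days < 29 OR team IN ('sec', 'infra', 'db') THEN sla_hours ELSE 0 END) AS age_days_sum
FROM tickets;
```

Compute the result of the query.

ticket_id=2: ✓ → 96
ticket_id=3: ✓ → 77
ticket_id=4: ✓ → 4
ticket_id=5: ✓ → 72
ticket_id=6: ✓ → 33
ticket_id=7: ✓ → 73
ticket_id=8: ✓ → 90
ticket_id=9: ✓ → 8
ticket_id=10: ✓ → 54
ticket_id=11: ✓ → 88
ticket_id=12: ✓ → 91
age_days_sum = 96 + 77 + 4 + 72 + 33 + 73 + 90 + 8 + 54 + 88 + 91 = 686

686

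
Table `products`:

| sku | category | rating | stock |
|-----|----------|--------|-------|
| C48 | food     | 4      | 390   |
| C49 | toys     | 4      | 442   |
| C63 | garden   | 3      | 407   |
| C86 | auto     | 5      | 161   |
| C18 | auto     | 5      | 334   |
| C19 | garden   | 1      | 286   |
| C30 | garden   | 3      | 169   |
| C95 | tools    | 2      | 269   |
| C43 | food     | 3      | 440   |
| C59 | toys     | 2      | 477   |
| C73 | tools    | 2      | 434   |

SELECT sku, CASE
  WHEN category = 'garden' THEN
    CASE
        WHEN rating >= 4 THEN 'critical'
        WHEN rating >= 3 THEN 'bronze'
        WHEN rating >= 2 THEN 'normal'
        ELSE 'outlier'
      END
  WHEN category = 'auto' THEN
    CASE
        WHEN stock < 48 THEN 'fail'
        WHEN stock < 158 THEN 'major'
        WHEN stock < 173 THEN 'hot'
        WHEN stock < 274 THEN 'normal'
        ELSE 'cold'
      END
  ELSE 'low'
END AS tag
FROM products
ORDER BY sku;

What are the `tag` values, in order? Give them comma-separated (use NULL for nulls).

sku=C18: category='auto' → inner[ELSE] → cold
sku=C19: category='garden' → inner[ELSE] → outlier
sku=C30: category='garden' → inner[rating >= 3] → bronze
sku=C43: category='food' → outer ELSE → low
sku=C48: category='food' → outer ELSE → low
sku=C49: category='toys' → outer ELSE → low
sku=C59: category='toys' → outer ELSE → low
sku=C63: category='garden' → inner[rating >= 3] → bronze
sku=C73: category='tools' → outer ELSE → low
sku=C86: category='auto' → inner[stock < 173] → hot
sku=C95: category='tools' → outer ELSE → low

cold, outlier, bronze, low, low, low, low, bronze, low, hot, low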